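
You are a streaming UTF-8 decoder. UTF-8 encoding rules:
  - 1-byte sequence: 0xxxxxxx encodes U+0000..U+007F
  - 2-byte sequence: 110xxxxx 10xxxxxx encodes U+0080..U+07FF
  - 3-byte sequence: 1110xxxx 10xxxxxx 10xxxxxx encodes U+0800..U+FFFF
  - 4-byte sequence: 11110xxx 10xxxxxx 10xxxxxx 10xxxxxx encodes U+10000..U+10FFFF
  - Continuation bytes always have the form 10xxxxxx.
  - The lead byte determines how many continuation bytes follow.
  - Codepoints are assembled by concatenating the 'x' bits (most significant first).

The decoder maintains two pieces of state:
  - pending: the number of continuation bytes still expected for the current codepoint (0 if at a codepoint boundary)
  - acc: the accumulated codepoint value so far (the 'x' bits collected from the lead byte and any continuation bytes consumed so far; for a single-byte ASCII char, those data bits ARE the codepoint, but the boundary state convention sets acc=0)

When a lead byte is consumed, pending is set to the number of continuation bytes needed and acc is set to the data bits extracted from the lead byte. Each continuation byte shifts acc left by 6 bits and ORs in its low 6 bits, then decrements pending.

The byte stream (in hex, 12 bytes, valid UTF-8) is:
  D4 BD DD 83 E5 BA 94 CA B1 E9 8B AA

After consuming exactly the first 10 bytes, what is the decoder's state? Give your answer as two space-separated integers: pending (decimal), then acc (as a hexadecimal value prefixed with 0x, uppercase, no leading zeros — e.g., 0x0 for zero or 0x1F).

Answer: 2 0x9

Derivation:
Byte[0]=D4: 2-byte lead. pending=1, acc=0x14
Byte[1]=BD: continuation. acc=(acc<<6)|0x3D=0x53D, pending=0
Byte[2]=DD: 2-byte lead. pending=1, acc=0x1D
Byte[3]=83: continuation. acc=(acc<<6)|0x03=0x743, pending=0
Byte[4]=E5: 3-byte lead. pending=2, acc=0x5
Byte[5]=BA: continuation. acc=(acc<<6)|0x3A=0x17A, pending=1
Byte[6]=94: continuation. acc=(acc<<6)|0x14=0x5E94, pending=0
Byte[7]=CA: 2-byte lead. pending=1, acc=0xA
Byte[8]=B1: continuation. acc=(acc<<6)|0x31=0x2B1, pending=0
Byte[9]=E9: 3-byte lead. pending=2, acc=0x9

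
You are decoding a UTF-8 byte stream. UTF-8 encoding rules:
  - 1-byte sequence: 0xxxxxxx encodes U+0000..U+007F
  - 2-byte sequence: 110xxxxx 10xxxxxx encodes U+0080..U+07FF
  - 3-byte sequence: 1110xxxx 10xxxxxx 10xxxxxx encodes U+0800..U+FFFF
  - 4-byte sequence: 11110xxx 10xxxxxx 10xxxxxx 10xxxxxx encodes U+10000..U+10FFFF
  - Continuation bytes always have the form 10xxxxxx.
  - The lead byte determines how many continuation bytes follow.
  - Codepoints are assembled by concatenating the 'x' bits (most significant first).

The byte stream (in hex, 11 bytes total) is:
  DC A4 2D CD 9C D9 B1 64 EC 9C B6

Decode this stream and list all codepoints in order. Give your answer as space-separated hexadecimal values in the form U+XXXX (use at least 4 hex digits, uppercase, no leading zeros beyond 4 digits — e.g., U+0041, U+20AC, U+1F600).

Byte[0]=DC: 2-byte lead, need 1 cont bytes. acc=0x1C
Byte[1]=A4: continuation. acc=(acc<<6)|0x24=0x724
Completed: cp=U+0724 (starts at byte 0)
Byte[2]=2D: 1-byte ASCII. cp=U+002D
Byte[3]=CD: 2-byte lead, need 1 cont bytes. acc=0xD
Byte[4]=9C: continuation. acc=(acc<<6)|0x1C=0x35C
Completed: cp=U+035C (starts at byte 3)
Byte[5]=D9: 2-byte lead, need 1 cont bytes. acc=0x19
Byte[6]=B1: continuation. acc=(acc<<6)|0x31=0x671
Completed: cp=U+0671 (starts at byte 5)
Byte[7]=64: 1-byte ASCII. cp=U+0064
Byte[8]=EC: 3-byte lead, need 2 cont bytes. acc=0xC
Byte[9]=9C: continuation. acc=(acc<<6)|0x1C=0x31C
Byte[10]=B6: continuation. acc=(acc<<6)|0x36=0xC736
Completed: cp=U+C736 (starts at byte 8)

Answer: U+0724 U+002D U+035C U+0671 U+0064 U+C736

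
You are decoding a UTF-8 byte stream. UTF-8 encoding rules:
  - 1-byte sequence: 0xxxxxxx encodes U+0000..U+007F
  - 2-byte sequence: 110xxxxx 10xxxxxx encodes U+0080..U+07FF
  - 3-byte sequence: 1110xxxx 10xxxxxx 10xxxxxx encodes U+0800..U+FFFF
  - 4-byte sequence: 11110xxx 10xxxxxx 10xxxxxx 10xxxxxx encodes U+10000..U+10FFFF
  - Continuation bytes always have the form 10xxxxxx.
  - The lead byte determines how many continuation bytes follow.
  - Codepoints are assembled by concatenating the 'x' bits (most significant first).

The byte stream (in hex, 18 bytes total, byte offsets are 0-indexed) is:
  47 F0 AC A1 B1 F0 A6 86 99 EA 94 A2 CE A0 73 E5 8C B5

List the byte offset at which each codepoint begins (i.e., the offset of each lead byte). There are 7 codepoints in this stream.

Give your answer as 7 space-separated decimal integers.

Answer: 0 1 5 9 12 14 15

Derivation:
Byte[0]=47: 1-byte ASCII. cp=U+0047
Byte[1]=F0: 4-byte lead, need 3 cont bytes. acc=0x0
Byte[2]=AC: continuation. acc=(acc<<6)|0x2C=0x2C
Byte[3]=A1: continuation. acc=(acc<<6)|0x21=0xB21
Byte[4]=B1: continuation. acc=(acc<<6)|0x31=0x2C871
Completed: cp=U+2C871 (starts at byte 1)
Byte[5]=F0: 4-byte lead, need 3 cont bytes. acc=0x0
Byte[6]=A6: continuation. acc=(acc<<6)|0x26=0x26
Byte[7]=86: continuation. acc=(acc<<6)|0x06=0x986
Byte[8]=99: continuation. acc=(acc<<6)|0x19=0x26199
Completed: cp=U+26199 (starts at byte 5)
Byte[9]=EA: 3-byte lead, need 2 cont bytes. acc=0xA
Byte[10]=94: continuation. acc=(acc<<6)|0x14=0x294
Byte[11]=A2: continuation. acc=(acc<<6)|0x22=0xA522
Completed: cp=U+A522 (starts at byte 9)
Byte[12]=CE: 2-byte lead, need 1 cont bytes. acc=0xE
Byte[13]=A0: continuation. acc=(acc<<6)|0x20=0x3A0
Completed: cp=U+03A0 (starts at byte 12)
Byte[14]=73: 1-byte ASCII. cp=U+0073
Byte[15]=E5: 3-byte lead, need 2 cont bytes. acc=0x5
Byte[16]=8C: continuation. acc=(acc<<6)|0x0C=0x14C
Byte[17]=B5: continuation. acc=(acc<<6)|0x35=0x5335
Completed: cp=U+5335 (starts at byte 15)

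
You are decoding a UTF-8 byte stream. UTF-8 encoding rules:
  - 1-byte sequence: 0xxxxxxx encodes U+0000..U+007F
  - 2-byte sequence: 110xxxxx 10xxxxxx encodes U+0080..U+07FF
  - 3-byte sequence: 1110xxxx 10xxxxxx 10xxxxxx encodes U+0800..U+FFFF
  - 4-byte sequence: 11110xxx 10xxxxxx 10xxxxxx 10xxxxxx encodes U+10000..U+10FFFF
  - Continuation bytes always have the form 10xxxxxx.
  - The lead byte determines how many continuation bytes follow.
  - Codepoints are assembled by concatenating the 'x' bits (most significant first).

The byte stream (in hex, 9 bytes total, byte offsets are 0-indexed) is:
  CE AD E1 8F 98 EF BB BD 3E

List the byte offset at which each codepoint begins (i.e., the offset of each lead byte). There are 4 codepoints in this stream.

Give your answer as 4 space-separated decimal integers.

Byte[0]=CE: 2-byte lead, need 1 cont bytes. acc=0xE
Byte[1]=AD: continuation. acc=(acc<<6)|0x2D=0x3AD
Completed: cp=U+03AD (starts at byte 0)
Byte[2]=E1: 3-byte lead, need 2 cont bytes. acc=0x1
Byte[3]=8F: continuation. acc=(acc<<6)|0x0F=0x4F
Byte[4]=98: continuation. acc=(acc<<6)|0x18=0x13D8
Completed: cp=U+13D8 (starts at byte 2)
Byte[5]=EF: 3-byte lead, need 2 cont bytes. acc=0xF
Byte[6]=BB: continuation. acc=(acc<<6)|0x3B=0x3FB
Byte[7]=BD: continuation. acc=(acc<<6)|0x3D=0xFEFD
Completed: cp=U+FEFD (starts at byte 5)
Byte[8]=3E: 1-byte ASCII. cp=U+003E

Answer: 0 2 5 8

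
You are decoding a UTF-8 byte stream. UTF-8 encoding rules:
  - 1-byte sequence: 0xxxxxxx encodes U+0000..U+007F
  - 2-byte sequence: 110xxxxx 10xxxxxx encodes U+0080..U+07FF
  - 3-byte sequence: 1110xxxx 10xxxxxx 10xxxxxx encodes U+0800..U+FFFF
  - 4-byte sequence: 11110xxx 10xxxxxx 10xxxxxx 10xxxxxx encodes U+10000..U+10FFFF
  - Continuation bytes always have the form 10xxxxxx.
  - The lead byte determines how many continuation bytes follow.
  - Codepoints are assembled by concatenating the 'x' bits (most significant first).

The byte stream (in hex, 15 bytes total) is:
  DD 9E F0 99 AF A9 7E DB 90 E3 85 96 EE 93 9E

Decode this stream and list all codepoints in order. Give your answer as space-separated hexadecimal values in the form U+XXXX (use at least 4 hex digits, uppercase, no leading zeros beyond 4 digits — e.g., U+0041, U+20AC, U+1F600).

Byte[0]=DD: 2-byte lead, need 1 cont bytes. acc=0x1D
Byte[1]=9E: continuation. acc=(acc<<6)|0x1E=0x75E
Completed: cp=U+075E (starts at byte 0)
Byte[2]=F0: 4-byte lead, need 3 cont bytes. acc=0x0
Byte[3]=99: continuation. acc=(acc<<6)|0x19=0x19
Byte[4]=AF: continuation. acc=(acc<<6)|0x2F=0x66F
Byte[5]=A9: continuation. acc=(acc<<6)|0x29=0x19BE9
Completed: cp=U+19BE9 (starts at byte 2)
Byte[6]=7E: 1-byte ASCII. cp=U+007E
Byte[7]=DB: 2-byte lead, need 1 cont bytes. acc=0x1B
Byte[8]=90: continuation. acc=(acc<<6)|0x10=0x6D0
Completed: cp=U+06D0 (starts at byte 7)
Byte[9]=E3: 3-byte lead, need 2 cont bytes. acc=0x3
Byte[10]=85: continuation. acc=(acc<<6)|0x05=0xC5
Byte[11]=96: continuation. acc=(acc<<6)|0x16=0x3156
Completed: cp=U+3156 (starts at byte 9)
Byte[12]=EE: 3-byte lead, need 2 cont bytes. acc=0xE
Byte[13]=93: continuation. acc=(acc<<6)|0x13=0x393
Byte[14]=9E: continuation. acc=(acc<<6)|0x1E=0xE4DE
Completed: cp=U+E4DE (starts at byte 12)

Answer: U+075E U+19BE9 U+007E U+06D0 U+3156 U+E4DE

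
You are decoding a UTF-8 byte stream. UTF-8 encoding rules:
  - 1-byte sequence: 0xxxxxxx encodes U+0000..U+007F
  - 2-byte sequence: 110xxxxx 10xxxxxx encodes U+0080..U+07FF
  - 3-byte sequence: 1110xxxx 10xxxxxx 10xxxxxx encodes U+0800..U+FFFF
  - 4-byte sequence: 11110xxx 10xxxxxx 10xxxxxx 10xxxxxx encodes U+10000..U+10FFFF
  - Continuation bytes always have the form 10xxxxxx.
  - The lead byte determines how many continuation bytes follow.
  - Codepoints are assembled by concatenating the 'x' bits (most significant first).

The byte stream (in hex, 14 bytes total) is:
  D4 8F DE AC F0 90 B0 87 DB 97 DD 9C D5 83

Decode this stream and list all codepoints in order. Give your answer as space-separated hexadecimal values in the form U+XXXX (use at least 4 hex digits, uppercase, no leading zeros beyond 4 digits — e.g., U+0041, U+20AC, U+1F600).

Answer: U+050F U+07AC U+10C07 U+06D7 U+075C U+0543

Derivation:
Byte[0]=D4: 2-byte lead, need 1 cont bytes. acc=0x14
Byte[1]=8F: continuation. acc=(acc<<6)|0x0F=0x50F
Completed: cp=U+050F (starts at byte 0)
Byte[2]=DE: 2-byte lead, need 1 cont bytes. acc=0x1E
Byte[3]=AC: continuation. acc=(acc<<6)|0x2C=0x7AC
Completed: cp=U+07AC (starts at byte 2)
Byte[4]=F0: 4-byte lead, need 3 cont bytes. acc=0x0
Byte[5]=90: continuation. acc=(acc<<6)|0x10=0x10
Byte[6]=B0: continuation. acc=(acc<<6)|0x30=0x430
Byte[7]=87: continuation. acc=(acc<<6)|0x07=0x10C07
Completed: cp=U+10C07 (starts at byte 4)
Byte[8]=DB: 2-byte lead, need 1 cont bytes. acc=0x1B
Byte[9]=97: continuation. acc=(acc<<6)|0x17=0x6D7
Completed: cp=U+06D7 (starts at byte 8)
Byte[10]=DD: 2-byte lead, need 1 cont bytes. acc=0x1D
Byte[11]=9C: continuation. acc=(acc<<6)|0x1C=0x75C
Completed: cp=U+075C (starts at byte 10)
Byte[12]=D5: 2-byte lead, need 1 cont bytes. acc=0x15
Byte[13]=83: continuation. acc=(acc<<6)|0x03=0x543
Completed: cp=U+0543 (starts at byte 12)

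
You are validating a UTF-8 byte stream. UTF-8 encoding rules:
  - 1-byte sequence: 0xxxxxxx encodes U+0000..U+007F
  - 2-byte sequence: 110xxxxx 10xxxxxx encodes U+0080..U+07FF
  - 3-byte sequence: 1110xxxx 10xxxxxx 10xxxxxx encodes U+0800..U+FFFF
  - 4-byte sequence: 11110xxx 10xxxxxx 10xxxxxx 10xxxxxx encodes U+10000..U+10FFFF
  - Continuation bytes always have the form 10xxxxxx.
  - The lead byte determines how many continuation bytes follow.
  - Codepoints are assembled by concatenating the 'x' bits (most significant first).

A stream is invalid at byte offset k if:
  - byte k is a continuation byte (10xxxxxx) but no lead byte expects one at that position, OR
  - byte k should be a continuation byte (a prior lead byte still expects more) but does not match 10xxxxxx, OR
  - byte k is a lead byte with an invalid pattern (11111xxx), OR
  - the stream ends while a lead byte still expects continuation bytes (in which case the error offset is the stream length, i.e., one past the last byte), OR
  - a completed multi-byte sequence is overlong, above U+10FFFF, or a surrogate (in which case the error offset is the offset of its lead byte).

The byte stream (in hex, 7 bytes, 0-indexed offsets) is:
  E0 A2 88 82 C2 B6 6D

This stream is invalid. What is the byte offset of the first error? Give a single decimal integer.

Byte[0]=E0: 3-byte lead, need 2 cont bytes. acc=0x0
Byte[1]=A2: continuation. acc=(acc<<6)|0x22=0x22
Byte[2]=88: continuation. acc=(acc<<6)|0x08=0x888
Completed: cp=U+0888 (starts at byte 0)
Byte[3]=82: INVALID lead byte (not 0xxx/110x/1110/11110)

Answer: 3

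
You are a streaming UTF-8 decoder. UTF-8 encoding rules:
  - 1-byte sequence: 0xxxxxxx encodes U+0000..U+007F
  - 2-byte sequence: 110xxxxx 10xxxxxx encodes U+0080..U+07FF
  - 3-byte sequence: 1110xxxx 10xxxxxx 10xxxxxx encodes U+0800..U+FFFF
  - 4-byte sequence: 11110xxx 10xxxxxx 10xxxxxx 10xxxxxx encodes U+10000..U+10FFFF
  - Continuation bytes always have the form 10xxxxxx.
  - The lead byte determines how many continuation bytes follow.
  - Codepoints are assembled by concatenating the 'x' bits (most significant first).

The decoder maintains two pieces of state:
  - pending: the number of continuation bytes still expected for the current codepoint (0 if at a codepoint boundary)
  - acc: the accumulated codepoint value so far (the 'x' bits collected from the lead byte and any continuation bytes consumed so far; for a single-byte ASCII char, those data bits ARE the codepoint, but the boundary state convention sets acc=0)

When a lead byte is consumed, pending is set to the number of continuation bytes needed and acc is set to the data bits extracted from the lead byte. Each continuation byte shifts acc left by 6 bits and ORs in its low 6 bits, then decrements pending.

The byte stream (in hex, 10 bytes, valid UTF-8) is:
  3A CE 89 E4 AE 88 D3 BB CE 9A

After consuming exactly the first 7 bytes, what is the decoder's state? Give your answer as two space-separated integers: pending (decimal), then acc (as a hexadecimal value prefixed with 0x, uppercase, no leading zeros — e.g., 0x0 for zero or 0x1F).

Byte[0]=3A: 1-byte. pending=0, acc=0x0
Byte[1]=CE: 2-byte lead. pending=1, acc=0xE
Byte[2]=89: continuation. acc=(acc<<6)|0x09=0x389, pending=0
Byte[3]=E4: 3-byte lead. pending=2, acc=0x4
Byte[4]=AE: continuation. acc=(acc<<6)|0x2E=0x12E, pending=1
Byte[5]=88: continuation. acc=(acc<<6)|0x08=0x4B88, pending=0
Byte[6]=D3: 2-byte lead. pending=1, acc=0x13

Answer: 1 0x13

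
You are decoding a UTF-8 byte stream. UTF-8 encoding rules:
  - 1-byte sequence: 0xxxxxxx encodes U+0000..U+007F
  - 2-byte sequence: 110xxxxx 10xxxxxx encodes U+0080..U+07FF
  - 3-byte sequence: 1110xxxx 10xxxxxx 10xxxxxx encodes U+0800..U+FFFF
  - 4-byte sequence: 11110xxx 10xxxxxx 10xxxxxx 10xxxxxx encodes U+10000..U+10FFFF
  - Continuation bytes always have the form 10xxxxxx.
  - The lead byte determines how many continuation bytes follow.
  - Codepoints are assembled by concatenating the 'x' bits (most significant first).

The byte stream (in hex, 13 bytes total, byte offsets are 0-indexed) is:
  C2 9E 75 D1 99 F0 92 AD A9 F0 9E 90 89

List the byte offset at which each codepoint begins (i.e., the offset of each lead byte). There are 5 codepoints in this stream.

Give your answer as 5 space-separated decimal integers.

Byte[0]=C2: 2-byte lead, need 1 cont bytes. acc=0x2
Byte[1]=9E: continuation. acc=(acc<<6)|0x1E=0x9E
Completed: cp=U+009E (starts at byte 0)
Byte[2]=75: 1-byte ASCII. cp=U+0075
Byte[3]=D1: 2-byte lead, need 1 cont bytes. acc=0x11
Byte[4]=99: continuation. acc=(acc<<6)|0x19=0x459
Completed: cp=U+0459 (starts at byte 3)
Byte[5]=F0: 4-byte lead, need 3 cont bytes. acc=0x0
Byte[6]=92: continuation. acc=(acc<<6)|0x12=0x12
Byte[7]=AD: continuation. acc=(acc<<6)|0x2D=0x4AD
Byte[8]=A9: continuation. acc=(acc<<6)|0x29=0x12B69
Completed: cp=U+12B69 (starts at byte 5)
Byte[9]=F0: 4-byte lead, need 3 cont bytes. acc=0x0
Byte[10]=9E: continuation. acc=(acc<<6)|0x1E=0x1E
Byte[11]=90: continuation. acc=(acc<<6)|0x10=0x790
Byte[12]=89: continuation. acc=(acc<<6)|0x09=0x1E409
Completed: cp=U+1E409 (starts at byte 9)

Answer: 0 2 3 5 9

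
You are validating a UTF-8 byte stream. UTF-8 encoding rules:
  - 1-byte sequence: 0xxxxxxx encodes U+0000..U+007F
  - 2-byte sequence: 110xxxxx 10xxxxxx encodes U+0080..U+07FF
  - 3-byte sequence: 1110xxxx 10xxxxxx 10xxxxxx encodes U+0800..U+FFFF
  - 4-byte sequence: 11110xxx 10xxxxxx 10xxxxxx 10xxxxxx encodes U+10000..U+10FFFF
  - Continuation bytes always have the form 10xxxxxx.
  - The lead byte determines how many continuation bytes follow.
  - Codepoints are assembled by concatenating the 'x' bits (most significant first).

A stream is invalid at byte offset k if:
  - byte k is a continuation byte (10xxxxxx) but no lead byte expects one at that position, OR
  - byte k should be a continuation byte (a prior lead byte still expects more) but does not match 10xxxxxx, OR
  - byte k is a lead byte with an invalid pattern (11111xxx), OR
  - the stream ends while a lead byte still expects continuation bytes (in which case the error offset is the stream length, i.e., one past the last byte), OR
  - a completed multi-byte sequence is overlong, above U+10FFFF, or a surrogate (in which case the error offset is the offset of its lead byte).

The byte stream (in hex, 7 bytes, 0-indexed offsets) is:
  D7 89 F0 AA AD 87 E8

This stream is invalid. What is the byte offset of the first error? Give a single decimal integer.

Byte[0]=D7: 2-byte lead, need 1 cont bytes. acc=0x17
Byte[1]=89: continuation. acc=(acc<<6)|0x09=0x5C9
Completed: cp=U+05C9 (starts at byte 0)
Byte[2]=F0: 4-byte lead, need 3 cont bytes. acc=0x0
Byte[3]=AA: continuation. acc=(acc<<6)|0x2A=0x2A
Byte[4]=AD: continuation. acc=(acc<<6)|0x2D=0xAAD
Byte[5]=87: continuation. acc=(acc<<6)|0x07=0x2AB47
Completed: cp=U+2AB47 (starts at byte 2)
Byte[6]=E8: 3-byte lead, need 2 cont bytes. acc=0x8
Byte[7]: stream ended, expected continuation. INVALID

Answer: 7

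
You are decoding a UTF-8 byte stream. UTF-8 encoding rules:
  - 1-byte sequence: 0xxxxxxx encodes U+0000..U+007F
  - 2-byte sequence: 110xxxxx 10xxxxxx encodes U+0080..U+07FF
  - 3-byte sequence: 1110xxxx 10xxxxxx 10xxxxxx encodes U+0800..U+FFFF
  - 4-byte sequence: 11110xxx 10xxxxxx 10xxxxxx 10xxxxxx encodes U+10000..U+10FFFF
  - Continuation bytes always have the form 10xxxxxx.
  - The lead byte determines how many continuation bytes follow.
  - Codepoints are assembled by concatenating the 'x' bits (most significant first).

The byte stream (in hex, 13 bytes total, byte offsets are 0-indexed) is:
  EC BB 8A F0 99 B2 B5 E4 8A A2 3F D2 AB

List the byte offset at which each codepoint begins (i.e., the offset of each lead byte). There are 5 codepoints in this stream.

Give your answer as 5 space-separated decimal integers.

Byte[0]=EC: 3-byte lead, need 2 cont bytes. acc=0xC
Byte[1]=BB: continuation. acc=(acc<<6)|0x3B=0x33B
Byte[2]=8A: continuation. acc=(acc<<6)|0x0A=0xCECA
Completed: cp=U+CECA (starts at byte 0)
Byte[3]=F0: 4-byte lead, need 3 cont bytes. acc=0x0
Byte[4]=99: continuation. acc=(acc<<6)|0x19=0x19
Byte[5]=B2: continuation. acc=(acc<<6)|0x32=0x672
Byte[6]=B5: continuation. acc=(acc<<6)|0x35=0x19CB5
Completed: cp=U+19CB5 (starts at byte 3)
Byte[7]=E4: 3-byte lead, need 2 cont bytes. acc=0x4
Byte[8]=8A: continuation. acc=(acc<<6)|0x0A=0x10A
Byte[9]=A2: continuation. acc=(acc<<6)|0x22=0x42A2
Completed: cp=U+42A2 (starts at byte 7)
Byte[10]=3F: 1-byte ASCII. cp=U+003F
Byte[11]=D2: 2-byte lead, need 1 cont bytes. acc=0x12
Byte[12]=AB: continuation. acc=(acc<<6)|0x2B=0x4AB
Completed: cp=U+04AB (starts at byte 11)

Answer: 0 3 7 10 11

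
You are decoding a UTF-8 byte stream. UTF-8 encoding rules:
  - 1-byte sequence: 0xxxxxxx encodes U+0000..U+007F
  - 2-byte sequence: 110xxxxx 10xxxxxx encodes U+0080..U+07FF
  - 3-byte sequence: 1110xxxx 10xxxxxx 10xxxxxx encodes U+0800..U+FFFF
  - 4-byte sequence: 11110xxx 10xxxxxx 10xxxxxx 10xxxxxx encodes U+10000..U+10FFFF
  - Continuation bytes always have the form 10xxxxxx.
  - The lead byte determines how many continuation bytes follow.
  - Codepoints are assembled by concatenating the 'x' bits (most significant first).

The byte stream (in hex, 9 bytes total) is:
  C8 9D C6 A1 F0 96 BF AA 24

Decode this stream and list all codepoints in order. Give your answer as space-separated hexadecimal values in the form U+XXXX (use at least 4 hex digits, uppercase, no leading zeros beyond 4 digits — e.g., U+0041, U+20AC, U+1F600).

Answer: U+021D U+01A1 U+16FEA U+0024

Derivation:
Byte[0]=C8: 2-byte lead, need 1 cont bytes. acc=0x8
Byte[1]=9D: continuation. acc=(acc<<6)|0x1D=0x21D
Completed: cp=U+021D (starts at byte 0)
Byte[2]=C6: 2-byte lead, need 1 cont bytes. acc=0x6
Byte[3]=A1: continuation. acc=(acc<<6)|0x21=0x1A1
Completed: cp=U+01A1 (starts at byte 2)
Byte[4]=F0: 4-byte lead, need 3 cont bytes. acc=0x0
Byte[5]=96: continuation. acc=(acc<<6)|0x16=0x16
Byte[6]=BF: continuation. acc=(acc<<6)|0x3F=0x5BF
Byte[7]=AA: continuation. acc=(acc<<6)|0x2A=0x16FEA
Completed: cp=U+16FEA (starts at byte 4)
Byte[8]=24: 1-byte ASCII. cp=U+0024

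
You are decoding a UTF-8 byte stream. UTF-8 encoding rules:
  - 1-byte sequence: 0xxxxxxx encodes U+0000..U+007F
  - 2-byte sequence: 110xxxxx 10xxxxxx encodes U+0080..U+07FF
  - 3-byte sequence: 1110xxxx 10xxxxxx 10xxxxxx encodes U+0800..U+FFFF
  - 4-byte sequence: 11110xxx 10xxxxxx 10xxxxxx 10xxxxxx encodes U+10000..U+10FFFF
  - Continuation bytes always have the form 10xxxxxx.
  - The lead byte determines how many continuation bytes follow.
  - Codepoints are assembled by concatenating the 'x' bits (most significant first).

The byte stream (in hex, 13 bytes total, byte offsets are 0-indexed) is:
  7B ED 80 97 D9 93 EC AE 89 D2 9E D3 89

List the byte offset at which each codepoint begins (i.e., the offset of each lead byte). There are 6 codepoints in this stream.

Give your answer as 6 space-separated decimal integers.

Answer: 0 1 4 6 9 11

Derivation:
Byte[0]=7B: 1-byte ASCII. cp=U+007B
Byte[1]=ED: 3-byte lead, need 2 cont bytes. acc=0xD
Byte[2]=80: continuation. acc=(acc<<6)|0x00=0x340
Byte[3]=97: continuation. acc=(acc<<6)|0x17=0xD017
Completed: cp=U+D017 (starts at byte 1)
Byte[4]=D9: 2-byte lead, need 1 cont bytes. acc=0x19
Byte[5]=93: continuation. acc=(acc<<6)|0x13=0x653
Completed: cp=U+0653 (starts at byte 4)
Byte[6]=EC: 3-byte lead, need 2 cont bytes. acc=0xC
Byte[7]=AE: continuation. acc=(acc<<6)|0x2E=0x32E
Byte[8]=89: continuation. acc=(acc<<6)|0x09=0xCB89
Completed: cp=U+CB89 (starts at byte 6)
Byte[9]=D2: 2-byte lead, need 1 cont bytes. acc=0x12
Byte[10]=9E: continuation. acc=(acc<<6)|0x1E=0x49E
Completed: cp=U+049E (starts at byte 9)
Byte[11]=D3: 2-byte lead, need 1 cont bytes. acc=0x13
Byte[12]=89: continuation. acc=(acc<<6)|0x09=0x4C9
Completed: cp=U+04C9 (starts at byte 11)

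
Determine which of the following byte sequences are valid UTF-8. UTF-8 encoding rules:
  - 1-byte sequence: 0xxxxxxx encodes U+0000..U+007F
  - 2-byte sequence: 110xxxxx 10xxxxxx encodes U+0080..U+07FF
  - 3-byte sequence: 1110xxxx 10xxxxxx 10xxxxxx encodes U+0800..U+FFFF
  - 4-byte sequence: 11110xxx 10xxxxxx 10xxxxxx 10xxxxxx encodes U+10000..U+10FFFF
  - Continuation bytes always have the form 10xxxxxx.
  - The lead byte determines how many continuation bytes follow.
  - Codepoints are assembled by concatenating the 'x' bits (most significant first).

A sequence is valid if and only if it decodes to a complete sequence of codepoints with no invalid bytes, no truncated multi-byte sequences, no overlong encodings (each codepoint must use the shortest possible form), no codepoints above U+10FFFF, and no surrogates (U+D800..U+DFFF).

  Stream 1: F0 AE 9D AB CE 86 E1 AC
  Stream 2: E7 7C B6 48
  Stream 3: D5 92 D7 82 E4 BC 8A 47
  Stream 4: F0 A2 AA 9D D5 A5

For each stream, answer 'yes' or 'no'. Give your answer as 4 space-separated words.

Answer: no no yes yes

Derivation:
Stream 1: error at byte offset 8. INVALID
Stream 2: error at byte offset 1. INVALID
Stream 3: decodes cleanly. VALID
Stream 4: decodes cleanly. VALID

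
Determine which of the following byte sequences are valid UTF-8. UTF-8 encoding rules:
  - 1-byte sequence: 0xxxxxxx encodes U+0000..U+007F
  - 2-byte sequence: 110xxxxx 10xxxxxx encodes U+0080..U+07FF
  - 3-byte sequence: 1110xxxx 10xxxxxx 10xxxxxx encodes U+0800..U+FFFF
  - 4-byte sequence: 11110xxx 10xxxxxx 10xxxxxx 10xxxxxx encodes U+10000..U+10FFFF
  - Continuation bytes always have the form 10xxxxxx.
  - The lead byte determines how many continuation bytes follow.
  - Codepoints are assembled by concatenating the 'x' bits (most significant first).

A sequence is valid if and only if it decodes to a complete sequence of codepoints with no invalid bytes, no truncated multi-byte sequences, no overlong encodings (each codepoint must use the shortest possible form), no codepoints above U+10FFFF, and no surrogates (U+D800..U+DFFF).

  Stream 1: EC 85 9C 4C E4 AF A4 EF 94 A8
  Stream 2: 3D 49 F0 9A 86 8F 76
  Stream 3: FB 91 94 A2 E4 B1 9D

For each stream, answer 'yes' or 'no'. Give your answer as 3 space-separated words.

Answer: yes yes no

Derivation:
Stream 1: decodes cleanly. VALID
Stream 2: decodes cleanly. VALID
Stream 3: error at byte offset 0. INVALID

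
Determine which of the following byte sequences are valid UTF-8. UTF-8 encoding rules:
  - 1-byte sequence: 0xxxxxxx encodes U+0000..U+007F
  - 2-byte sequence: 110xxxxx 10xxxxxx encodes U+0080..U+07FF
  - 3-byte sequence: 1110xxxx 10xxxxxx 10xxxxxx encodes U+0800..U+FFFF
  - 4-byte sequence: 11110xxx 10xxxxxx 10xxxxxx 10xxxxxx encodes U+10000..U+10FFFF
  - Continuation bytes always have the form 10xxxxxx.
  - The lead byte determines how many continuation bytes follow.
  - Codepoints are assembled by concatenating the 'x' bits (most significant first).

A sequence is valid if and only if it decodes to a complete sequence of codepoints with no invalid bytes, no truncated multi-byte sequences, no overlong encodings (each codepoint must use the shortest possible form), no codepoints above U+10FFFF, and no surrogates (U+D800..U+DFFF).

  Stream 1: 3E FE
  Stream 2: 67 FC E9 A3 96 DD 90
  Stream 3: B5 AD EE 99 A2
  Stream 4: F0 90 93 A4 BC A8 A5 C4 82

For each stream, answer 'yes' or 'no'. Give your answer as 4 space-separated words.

Answer: no no no no

Derivation:
Stream 1: error at byte offset 1. INVALID
Stream 2: error at byte offset 1. INVALID
Stream 3: error at byte offset 0. INVALID
Stream 4: error at byte offset 4. INVALID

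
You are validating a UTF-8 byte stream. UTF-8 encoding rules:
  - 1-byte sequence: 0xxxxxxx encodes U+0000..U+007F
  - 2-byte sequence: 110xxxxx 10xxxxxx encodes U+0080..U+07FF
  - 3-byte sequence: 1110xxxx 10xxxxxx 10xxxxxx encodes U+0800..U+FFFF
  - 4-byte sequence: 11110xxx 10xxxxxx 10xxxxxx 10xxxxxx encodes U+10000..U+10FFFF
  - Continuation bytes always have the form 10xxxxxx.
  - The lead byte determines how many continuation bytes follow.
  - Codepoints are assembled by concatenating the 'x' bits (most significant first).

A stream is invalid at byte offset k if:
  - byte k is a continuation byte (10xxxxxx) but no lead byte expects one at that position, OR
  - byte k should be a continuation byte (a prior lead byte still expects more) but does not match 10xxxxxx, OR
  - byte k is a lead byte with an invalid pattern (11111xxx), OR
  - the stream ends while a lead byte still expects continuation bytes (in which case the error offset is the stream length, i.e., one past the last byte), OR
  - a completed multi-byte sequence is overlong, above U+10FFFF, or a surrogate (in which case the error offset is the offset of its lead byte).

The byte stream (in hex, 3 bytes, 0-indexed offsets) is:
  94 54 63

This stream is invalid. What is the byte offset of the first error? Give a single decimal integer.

Answer: 0

Derivation:
Byte[0]=94: INVALID lead byte (not 0xxx/110x/1110/11110)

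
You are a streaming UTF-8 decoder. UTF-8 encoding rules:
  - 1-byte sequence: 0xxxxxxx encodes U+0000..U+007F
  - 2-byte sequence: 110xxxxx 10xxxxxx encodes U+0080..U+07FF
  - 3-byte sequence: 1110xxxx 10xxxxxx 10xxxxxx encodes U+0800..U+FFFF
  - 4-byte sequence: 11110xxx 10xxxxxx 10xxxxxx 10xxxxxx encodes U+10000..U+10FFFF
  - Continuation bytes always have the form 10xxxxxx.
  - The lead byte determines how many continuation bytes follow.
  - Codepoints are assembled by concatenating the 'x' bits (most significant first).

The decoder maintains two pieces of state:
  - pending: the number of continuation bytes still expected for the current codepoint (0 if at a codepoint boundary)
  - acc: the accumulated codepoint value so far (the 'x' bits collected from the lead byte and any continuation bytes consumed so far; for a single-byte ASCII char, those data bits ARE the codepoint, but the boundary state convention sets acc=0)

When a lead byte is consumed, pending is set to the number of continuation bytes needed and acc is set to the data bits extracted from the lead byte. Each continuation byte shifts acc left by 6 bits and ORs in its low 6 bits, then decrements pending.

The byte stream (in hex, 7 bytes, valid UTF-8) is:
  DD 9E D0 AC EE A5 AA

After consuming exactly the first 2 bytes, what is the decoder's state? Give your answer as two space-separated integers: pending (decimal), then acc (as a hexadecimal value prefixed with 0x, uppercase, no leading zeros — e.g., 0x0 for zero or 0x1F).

Byte[0]=DD: 2-byte lead. pending=1, acc=0x1D
Byte[1]=9E: continuation. acc=(acc<<6)|0x1E=0x75E, pending=0

Answer: 0 0x75E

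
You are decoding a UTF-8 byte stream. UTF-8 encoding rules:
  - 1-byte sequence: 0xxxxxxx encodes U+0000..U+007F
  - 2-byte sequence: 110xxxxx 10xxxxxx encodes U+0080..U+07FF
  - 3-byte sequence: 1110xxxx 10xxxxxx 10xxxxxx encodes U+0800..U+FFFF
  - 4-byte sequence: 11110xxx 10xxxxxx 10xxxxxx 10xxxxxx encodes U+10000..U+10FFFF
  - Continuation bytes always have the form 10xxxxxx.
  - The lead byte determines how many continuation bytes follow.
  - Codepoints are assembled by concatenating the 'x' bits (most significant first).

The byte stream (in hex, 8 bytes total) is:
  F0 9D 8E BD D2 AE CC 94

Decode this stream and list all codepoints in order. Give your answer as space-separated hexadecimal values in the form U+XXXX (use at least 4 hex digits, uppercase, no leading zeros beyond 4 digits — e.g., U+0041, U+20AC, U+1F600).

Byte[0]=F0: 4-byte lead, need 3 cont bytes. acc=0x0
Byte[1]=9D: continuation. acc=(acc<<6)|0x1D=0x1D
Byte[2]=8E: continuation. acc=(acc<<6)|0x0E=0x74E
Byte[3]=BD: continuation. acc=(acc<<6)|0x3D=0x1D3BD
Completed: cp=U+1D3BD (starts at byte 0)
Byte[4]=D2: 2-byte lead, need 1 cont bytes. acc=0x12
Byte[5]=AE: continuation. acc=(acc<<6)|0x2E=0x4AE
Completed: cp=U+04AE (starts at byte 4)
Byte[6]=CC: 2-byte lead, need 1 cont bytes. acc=0xC
Byte[7]=94: continuation. acc=(acc<<6)|0x14=0x314
Completed: cp=U+0314 (starts at byte 6)

Answer: U+1D3BD U+04AE U+0314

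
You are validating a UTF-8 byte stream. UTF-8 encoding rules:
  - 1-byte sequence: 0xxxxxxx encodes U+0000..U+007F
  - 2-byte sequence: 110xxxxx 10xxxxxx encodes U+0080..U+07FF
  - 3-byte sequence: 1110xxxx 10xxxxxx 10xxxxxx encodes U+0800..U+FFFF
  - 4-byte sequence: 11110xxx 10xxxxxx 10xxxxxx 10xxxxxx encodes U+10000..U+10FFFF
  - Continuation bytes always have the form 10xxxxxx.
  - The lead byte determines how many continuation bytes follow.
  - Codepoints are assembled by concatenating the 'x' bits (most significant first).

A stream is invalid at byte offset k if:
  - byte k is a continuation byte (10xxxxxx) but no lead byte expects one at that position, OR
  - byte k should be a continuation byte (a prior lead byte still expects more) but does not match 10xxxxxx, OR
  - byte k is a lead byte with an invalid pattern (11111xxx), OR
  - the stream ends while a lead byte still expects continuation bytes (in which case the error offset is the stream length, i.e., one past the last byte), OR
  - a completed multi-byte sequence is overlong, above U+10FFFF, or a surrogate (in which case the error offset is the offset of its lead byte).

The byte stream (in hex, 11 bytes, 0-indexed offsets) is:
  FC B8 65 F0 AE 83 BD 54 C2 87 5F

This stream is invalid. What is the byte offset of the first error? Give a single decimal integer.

Answer: 0

Derivation:
Byte[0]=FC: INVALID lead byte (not 0xxx/110x/1110/11110)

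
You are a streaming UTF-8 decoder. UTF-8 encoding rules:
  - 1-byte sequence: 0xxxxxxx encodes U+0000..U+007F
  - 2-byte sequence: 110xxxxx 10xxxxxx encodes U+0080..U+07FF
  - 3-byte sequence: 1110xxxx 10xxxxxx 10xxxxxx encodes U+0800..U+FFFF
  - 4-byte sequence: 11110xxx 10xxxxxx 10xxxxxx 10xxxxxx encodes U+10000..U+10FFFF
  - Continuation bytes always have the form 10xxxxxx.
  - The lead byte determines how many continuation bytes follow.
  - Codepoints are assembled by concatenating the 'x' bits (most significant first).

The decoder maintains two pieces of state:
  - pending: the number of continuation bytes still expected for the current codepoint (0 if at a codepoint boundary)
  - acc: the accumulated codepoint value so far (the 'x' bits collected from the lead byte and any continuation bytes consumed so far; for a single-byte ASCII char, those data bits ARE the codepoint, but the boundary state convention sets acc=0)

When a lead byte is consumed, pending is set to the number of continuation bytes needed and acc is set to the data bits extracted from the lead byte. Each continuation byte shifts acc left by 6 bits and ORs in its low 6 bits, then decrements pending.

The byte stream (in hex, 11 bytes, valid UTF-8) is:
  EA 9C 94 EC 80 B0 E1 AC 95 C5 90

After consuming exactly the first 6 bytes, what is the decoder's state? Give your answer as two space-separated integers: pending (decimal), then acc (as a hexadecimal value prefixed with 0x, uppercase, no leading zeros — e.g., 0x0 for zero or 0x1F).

Byte[0]=EA: 3-byte lead. pending=2, acc=0xA
Byte[1]=9C: continuation. acc=(acc<<6)|0x1C=0x29C, pending=1
Byte[2]=94: continuation. acc=(acc<<6)|0x14=0xA714, pending=0
Byte[3]=EC: 3-byte lead. pending=2, acc=0xC
Byte[4]=80: continuation. acc=(acc<<6)|0x00=0x300, pending=1
Byte[5]=B0: continuation. acc=(acc<<6)|0x30=0xC030, pending=0

Answer: 0 0xC030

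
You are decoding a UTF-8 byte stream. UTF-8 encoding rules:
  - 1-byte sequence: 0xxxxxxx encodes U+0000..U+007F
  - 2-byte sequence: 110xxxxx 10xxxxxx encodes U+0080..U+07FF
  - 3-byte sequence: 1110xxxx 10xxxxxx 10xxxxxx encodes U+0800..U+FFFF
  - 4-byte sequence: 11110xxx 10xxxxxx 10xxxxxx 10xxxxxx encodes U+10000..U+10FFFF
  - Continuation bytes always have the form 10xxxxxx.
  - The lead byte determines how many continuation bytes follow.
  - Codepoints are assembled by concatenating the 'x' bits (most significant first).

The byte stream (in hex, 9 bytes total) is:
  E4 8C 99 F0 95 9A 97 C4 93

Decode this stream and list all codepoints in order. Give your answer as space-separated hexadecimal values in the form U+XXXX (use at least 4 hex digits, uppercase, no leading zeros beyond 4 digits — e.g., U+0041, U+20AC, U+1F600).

Byte[0]=E4: 3-byte lead, need 2 cont bytes. acc=0x4
Byte[1]=8C: continuation. acc=(acc<<6)|0x0C=0x10C
Byte[2]=99: continuation. acc=(acc<<6)|0x19=0x4319
Completed: cp=U+4319 (starts at byte 0)
Byte[3]=F0: 4-byte lead, need 3 cont bytes. acc=0x0
Byte[4]=95: continuation. acc=(acc<<6)|0x15=0x15
Byte[5]=9A: continuation. acc=(acc<<6)|0x1A=0x55A
Byte[6]=97: continuation. acc=(acc<<6)|0x17=0x15697
Completed: cp=U+15697 (starts at byte 3)
Byte[7]=C4: 2-byte lead, need 1 cont bytes. acc=0x4
Byte[8]=93: continuation. acc=(acc<<6)|0x13=0x113
Completed: cp=U+0113 (starts at byte 7)

Answer: U+4319 U+15697 U+0113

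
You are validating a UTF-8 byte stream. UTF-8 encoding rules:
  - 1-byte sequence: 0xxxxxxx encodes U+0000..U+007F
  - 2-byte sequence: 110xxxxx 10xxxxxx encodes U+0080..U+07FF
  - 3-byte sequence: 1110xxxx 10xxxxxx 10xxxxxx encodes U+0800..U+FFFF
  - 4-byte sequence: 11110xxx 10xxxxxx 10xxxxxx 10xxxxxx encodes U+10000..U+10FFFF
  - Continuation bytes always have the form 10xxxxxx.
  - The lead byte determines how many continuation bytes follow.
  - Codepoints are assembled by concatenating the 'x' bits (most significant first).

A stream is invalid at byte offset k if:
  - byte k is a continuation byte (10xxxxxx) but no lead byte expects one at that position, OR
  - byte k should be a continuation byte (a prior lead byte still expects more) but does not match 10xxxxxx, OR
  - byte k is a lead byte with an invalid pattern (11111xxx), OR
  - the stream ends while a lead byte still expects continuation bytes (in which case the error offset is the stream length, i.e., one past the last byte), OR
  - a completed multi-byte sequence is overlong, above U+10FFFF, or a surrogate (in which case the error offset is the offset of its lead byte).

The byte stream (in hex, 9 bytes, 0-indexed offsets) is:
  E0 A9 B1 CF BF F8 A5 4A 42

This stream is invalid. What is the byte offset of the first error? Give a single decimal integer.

Answer: 5

Derivation:
Byte[0]=E0: 3-byte lead, need 2 cont bytes. acc=0x0
Byte[1]=A9: continuation. acc=(acc<<6)|0x29=0x29
Byte[2]=B1: continuation. acc=(acc<<6)|0x31=0xA71
Completed: cp=U+0A71 (starts at byte 0)
Byte[3]=CF: 2-byte lead, need 1 cont bytes. acc=0xF
Byte[4]=BF: continuation. acc=(acc<<6)|0x3F=0x3FF
Completed: cp=U+03FF (starts at byte 3)
Byte[5]=F8: INVALID lead byte (not 0xxx/110x/1110/11110)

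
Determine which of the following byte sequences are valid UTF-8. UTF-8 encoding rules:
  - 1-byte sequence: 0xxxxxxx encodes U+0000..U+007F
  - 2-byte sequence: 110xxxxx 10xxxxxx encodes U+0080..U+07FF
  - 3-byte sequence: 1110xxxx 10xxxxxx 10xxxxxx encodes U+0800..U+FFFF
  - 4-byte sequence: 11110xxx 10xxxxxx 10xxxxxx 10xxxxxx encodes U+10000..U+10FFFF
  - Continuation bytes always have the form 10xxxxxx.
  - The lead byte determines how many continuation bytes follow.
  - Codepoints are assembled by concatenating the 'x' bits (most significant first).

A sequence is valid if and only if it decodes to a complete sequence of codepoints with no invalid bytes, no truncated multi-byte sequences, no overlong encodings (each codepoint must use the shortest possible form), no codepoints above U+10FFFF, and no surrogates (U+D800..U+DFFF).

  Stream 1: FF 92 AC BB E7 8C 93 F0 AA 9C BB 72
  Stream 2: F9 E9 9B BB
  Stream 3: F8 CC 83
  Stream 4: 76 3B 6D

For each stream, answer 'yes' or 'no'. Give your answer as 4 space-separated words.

Answer: no no no yes

Derivation:
Stream 1: error at byte offset 0. INVALID
Stream 2: error at byte offset 0. INVALID
Stream 3: error at byte offset 0. INVALID
Stream 4: decodes cleanly. VALID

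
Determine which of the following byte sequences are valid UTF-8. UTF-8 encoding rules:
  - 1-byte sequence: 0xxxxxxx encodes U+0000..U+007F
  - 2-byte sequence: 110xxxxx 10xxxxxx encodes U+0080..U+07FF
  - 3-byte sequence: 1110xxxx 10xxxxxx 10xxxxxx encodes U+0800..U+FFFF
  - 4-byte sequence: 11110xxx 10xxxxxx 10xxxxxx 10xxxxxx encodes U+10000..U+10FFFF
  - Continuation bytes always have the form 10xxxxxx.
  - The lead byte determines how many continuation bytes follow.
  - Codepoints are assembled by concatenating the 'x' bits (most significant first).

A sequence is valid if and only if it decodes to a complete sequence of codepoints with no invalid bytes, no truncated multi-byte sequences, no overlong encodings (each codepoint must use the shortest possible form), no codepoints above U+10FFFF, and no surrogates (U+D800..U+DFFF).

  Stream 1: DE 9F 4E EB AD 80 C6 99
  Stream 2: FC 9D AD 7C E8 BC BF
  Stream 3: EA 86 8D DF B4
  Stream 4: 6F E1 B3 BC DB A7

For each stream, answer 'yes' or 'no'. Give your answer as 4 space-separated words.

Stream 1: decodes cleanly. VALID
Stream 2: error at byte offset 0. INVALID
Stream 3: decodes cleanly. VALID
Stream 4: decodes cleanly. VALID

Answer: yes no yes yes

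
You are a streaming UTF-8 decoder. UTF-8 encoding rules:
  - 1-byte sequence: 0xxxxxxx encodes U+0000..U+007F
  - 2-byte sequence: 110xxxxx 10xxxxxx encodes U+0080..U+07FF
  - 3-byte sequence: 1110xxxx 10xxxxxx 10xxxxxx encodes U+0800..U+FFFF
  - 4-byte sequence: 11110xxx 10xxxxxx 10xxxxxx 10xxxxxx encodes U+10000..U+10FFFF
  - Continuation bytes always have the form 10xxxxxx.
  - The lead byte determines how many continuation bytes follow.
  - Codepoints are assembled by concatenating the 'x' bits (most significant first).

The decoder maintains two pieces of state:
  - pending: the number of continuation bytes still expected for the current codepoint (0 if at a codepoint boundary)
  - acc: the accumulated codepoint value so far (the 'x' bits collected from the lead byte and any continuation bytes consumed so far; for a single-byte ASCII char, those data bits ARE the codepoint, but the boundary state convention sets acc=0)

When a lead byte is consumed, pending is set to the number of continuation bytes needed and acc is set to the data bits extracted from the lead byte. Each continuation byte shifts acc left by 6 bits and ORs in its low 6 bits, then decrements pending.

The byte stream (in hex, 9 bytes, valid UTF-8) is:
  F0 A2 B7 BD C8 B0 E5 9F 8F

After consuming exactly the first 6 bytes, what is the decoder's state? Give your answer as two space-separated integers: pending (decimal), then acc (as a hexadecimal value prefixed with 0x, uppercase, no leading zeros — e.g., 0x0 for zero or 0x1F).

Answer: 0 0x230

Derivation:
Byte[0]=F0: 4-byte lead. pending=3, acc=0x0
Byte[1]=A2: continuation. acc=(acc<<6)|0x22=0x22, pending=2
Byte[2]=B7: continuation. acc=(acc<<6)|0x37=0x8B7, pending=1
Byte[3]=BD: continuation. acc=(acc<<6)|0x3D=0x22DFD, pending=0
Byte[4]=C8: 2-byte lead. pending=1, acc=0x8
Byte[5]=B0: continuation. acc=(acc<<6)|0x30=0x230, pending=0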